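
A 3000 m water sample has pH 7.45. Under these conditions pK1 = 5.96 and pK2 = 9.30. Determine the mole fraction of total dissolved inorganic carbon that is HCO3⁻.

α₁ = 0.956

α₁ = 1 / (1 + [H⁺]/K1 + K2/[H⁺]) = 1 / (1 + 10^-1.49 + 10^-1.85)
   = 1 / (1 + 0.032359 + 0.014125) = 1/1.0465 = 0.9556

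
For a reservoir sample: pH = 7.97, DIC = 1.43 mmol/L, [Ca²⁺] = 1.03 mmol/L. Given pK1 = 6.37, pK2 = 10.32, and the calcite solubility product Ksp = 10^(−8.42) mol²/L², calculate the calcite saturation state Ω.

Ω = 1.68

α₂ = 1 / (1 + [H⁺]/K2 + [H⁺]²/(K1K2)) = 1 / (1 + 10^+2.35 + 10^+0.75)
   = 1 / (1 + 223.87 + 5.6234) = 1/230.50 = 0.004338
[CO3²⁻] = α₂ × DIC = 0.004338 × 1.43 = 0.006204 mmol/L = 6.204 μmol/L
Ksp = 10^(−8.42) = 3.802×10^-9
Ω = [Ca²⁺][CO3²⁻]/Ksp = (1.03×10^-3)(6.204×10^-6) / 3.802×10^-9 = 1.68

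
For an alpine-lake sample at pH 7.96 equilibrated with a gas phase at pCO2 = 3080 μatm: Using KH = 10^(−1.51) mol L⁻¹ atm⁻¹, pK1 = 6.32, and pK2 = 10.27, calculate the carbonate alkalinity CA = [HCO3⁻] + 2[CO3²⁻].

[CO2*] = KH · pCO2 = 10^(−1.51) × 3080×10^-6 = 9.518×10^-5 mol/L
α₀ = 1/(1 + K1/[H⁺] + K1K2/[H⁺]²) = 1/(1 + 10^+1.64 + 10^-0.67) = 0.02229
DIC = [CO2*]/α₀ = 9.518×10^-5 / 0.02229 = 4.270 mmol/L
CA = (α₁ + 2α₂)·DIC = (0.9729 + 2×0.004765) × 4.270 = 4.20 mmol/L

CA = 4.20 mmol/L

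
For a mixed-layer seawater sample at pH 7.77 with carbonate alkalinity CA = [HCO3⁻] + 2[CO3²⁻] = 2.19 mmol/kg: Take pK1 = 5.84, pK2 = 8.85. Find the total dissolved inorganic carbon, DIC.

CA = [HCO3⁻] + 2[CO3²⁻] = (α₁ + 2α₂)·DIC
At pH 7.77: [H⁺]/K1 = 10^-1.93 = 0.011749, K2/[H⁺] = 10^-1.08 = 0.083176
α₁ = 1/(1 + 0.011749 + 0.083176) = 1/1.0949 = 0.9133; α₂ = α₁·K2/[H⁺] = 0.07597
α₁ + 2α₂ = 1.0652
DIC = CA / (α₁ + 2α₂) = 2.19 / 1.0652 = 2.06 mmol/kg

DIC = 2.06 mmol/kg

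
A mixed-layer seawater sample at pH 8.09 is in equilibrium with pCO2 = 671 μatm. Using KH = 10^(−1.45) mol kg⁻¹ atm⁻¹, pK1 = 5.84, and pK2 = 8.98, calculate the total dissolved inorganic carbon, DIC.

DIC = 4.80 mmol/kg

[CO2*] = KH · pCO2 = 10^(−1.45) × 671×10^-6 = 2.381×10^-5 mol/kg
α₀ = 1/(1 + K1/[H⁺] + K1K2/[H⁺]²) = 1/(1 + 10^+2.25 + 10^+1.36) = 0.004957
DIC = [CO2*]/α₀ = 2.381×10^-5 / 0.004957 = 4.80 mmol/kg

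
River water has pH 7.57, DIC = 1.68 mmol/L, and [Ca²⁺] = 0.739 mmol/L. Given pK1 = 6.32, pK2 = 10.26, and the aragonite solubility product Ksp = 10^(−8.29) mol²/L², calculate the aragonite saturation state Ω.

α₂ = 1 / (1 + [H⁺]/K2 + [H⁺]²/(K1K2)) = 1 / (1 + 10^+2.69 + 10^+1.44)
   = 1 / (1 + 489.78 + 27.542) = 1/518.32 = 0.001929
[CO3²⁻] = α₂ × DIC = 0.001929 × 1.68 = 0.003241 mmol/L = 3.241 μmol/L
Ksp = 10^(−8.29) = 5.129×10^-9
Ω = [Ca²⁺][CO3²⁻]/Ksp = (0.739×10^-3)(3.241×10^-6) / 5.129×10^-9 = 0.467

Ω = 0.467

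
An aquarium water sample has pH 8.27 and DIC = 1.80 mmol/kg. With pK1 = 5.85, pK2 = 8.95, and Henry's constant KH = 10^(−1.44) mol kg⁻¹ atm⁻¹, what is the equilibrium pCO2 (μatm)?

α₀ = 1 / (1 + K1/[H⁺] + K1K2/[H⁺]²) = 1 / (1 + 10^+2.42 + 10^+1.74)
   = 1 / (1 + 263.03 + 54.954) = 1/318.98 = 0.003135
[CO2*] = α₀ × DIC = 0.003135 × 1.80 = 0.005643 mmol/kg = 5.643 μmol/kg
pCO2 = [CO2*]/KH = 5.643×10^-6 / 3.631×10^-2 = 155 μatm

pCO2 = 155 μatm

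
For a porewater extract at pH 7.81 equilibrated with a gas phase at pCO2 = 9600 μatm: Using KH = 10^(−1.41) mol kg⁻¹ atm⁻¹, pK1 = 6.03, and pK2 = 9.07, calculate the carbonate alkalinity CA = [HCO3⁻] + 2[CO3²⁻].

[CO2*] = KH · pCO2 = 10^(−1.41) × 9600×10^-6 = 3.735×10^-4 mol/kg
α₀ = 1/(1 + K1/[H⁺] + K1K2/[H⁺]²) = 1/(1 + 10^+1.78 + 10^+0.52) = 0.01549
DIC = [CO2*]/α₀ = 3.735×10^-4 / 0.01549 = 24.11 mmol/kg
CA = (α₁ + 2α₂)·DIC = (0.9332 + 2×0.05128) × 24.11 = 25.0 mmol/kg

CA = 25.0 mmol/kg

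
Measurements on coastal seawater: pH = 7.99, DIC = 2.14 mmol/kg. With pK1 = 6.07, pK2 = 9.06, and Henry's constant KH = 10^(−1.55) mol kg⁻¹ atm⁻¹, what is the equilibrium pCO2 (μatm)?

pCO2 = 832 μatm

α₀ = 1 / (1 + K1/[H⁺] + K1K2/[H⁺]²) = 1 / (1 + 10^+1.92 + 10^+0.85)
   = 1 / (1 + 83.176 + 7.0795) = 1/91.256 = 0.01096
[CO2*] = α₀ × DIC = 0.01096 × 2.14 = 0.02345 mmol/kg
pCO2 = [CO2*]/KH = 2.345×10^-5 / 2.818×10^-2 = 832 μatm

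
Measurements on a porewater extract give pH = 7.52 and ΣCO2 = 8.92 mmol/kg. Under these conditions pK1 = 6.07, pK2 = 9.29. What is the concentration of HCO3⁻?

[HCO3⁻] = 8.48 mmol/kg

α₁ = 1 / (1 + [H⁺]/K1 + K2/[H⁺]) = 1 / (1 + 10^-1.45 + 10^-1.77)
   = 1 / (1 + 0.035481 + 0.016982) = 1/1.0525 = 0.9502
[HCO3⁻] = α₁ × DIC = 0.9502 × 8.92 = 8.48 mmol/kg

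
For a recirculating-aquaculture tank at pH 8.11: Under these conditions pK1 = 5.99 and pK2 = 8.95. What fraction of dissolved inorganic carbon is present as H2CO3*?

α₀ = 0.00658

α₀ = 1 / (1 + K1/[H⁺] + K1K2/[H⁺]²) = 1 / (1 + 10^+2.12 + 10^+1.28)
   = 1 / (1 + 131.83 + 19.055) = 1/151.88 = 0.006584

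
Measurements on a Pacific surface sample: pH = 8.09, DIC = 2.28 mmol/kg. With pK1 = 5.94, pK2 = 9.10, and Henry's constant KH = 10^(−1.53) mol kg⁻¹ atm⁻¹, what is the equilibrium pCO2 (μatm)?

pCO2 = 495 μatm

α₀ = 1 / (1 + K1/[H⁺] + K1K2/[H⁺]²) = 1 / (1 + 10^+2.15 + 10^+1.14)
   = 1 / (1 + 141.25 + 13.804) = 1/156.06 = 0.006408
[CO2*] = α₀ × DIC = 0.006408 × 2.28 = 0.01461 mmol/kg = 14.61 μmol/kg
pCO2 = [CO2*]/KH = 1.461×10^-5 / 2.951×10^-2 = 495 μatm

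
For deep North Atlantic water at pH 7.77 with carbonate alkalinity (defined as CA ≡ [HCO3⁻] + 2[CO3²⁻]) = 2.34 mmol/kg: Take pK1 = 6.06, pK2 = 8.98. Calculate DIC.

DIC = 2.25 mmol/kg

CA = [HCO3⁻] + 2[CO3²⁻] = (α₁ + 2α₂)·DIC
At pH 7.77: [H⁺]/K1 = 10^-1.71 = 0.019498, K2/[H⁺] = 10^-1.21 = 0.061660
α₁ = 1/(1 + 0.019498 + 0.061660) = 1/1.0812 = 0.9249; α₂ = α₁·K2/[H⁺] = 0.05703
α₁ + 2α₂ = 1.0390
DIC = CA / (α₁ + 2α₂) = 2.34 / 1.0390 = 2.25 mmol/kg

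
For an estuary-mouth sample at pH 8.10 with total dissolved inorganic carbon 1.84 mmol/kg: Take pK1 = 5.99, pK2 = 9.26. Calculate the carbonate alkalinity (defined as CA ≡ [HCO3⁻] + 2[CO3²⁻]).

CA = 1.94 mmol/kg

CA = [HCO3⁻] + 2[CO3²⁻] = (α₁ + 2α₂)·DIC
At pH 8.10: [H⁺]/K1 = 10^-2.11 = 0.0077625, K2/[H⁺] = 10^-1.16 = 0.069183
α₁ = 1/(1 + 0.0077625 + 0.069183) = 1/1.0769 = 0.9286; α₂ = α₁·K2/[H⁺] = 0.06424
α₁ + 2α₂ = 1.0570
CA = 1.0570 × 1.84 = 1.94 mmol/kg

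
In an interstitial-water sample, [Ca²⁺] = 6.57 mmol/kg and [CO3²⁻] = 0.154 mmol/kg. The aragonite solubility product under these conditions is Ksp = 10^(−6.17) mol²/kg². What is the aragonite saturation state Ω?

Ω = 1.50

Ksp = 10^(−6.17) = 6.761×10^-7
Ω = [Ca²⁺][CO3²⁻]/Ksp = (6.57×10^-3)(0.154×10^-3) / 6.761×10^-7 = 1.50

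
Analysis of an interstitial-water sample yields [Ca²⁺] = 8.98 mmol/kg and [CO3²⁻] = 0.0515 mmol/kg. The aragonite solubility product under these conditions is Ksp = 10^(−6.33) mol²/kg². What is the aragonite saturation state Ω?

Ksp = 10^(−6.33) = 4.677×10^-7
Ω = [Ca²⁺][CO3²⁻]/Ksp = (8.98×10^-3)(0.0515×10^-3) / 4.677×10^-7 = 0.989

Ω = 0.989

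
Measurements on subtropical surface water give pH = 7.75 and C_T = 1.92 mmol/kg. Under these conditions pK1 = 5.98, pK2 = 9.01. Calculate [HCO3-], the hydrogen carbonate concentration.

[HCO3⁻] = 1.79 mmol/kg

α₁ = 1 / (1 + [H⁺]/K1 + K2/[H⁺]) = 1 / (1 + 10^-1.77 + 10^-1.26)
   = 1 / (1 + 0.016982 + 0.054954) = 1/1.0719 = 0.9329
[HCO3⁻] = α₁ × DIC = 0.9329 × 1.92 = 1.79 mmol/kg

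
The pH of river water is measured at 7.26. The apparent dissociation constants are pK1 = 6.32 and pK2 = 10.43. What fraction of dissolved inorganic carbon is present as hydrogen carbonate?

α₁ = 0.896

α₁ = 1 / (1 + [H⁺]/K1 + K2/[H⁺]) = 1 / (1 + 10^-0.94 + 10^-3.17)
   = 1 / (1 + 0.11482 + 0.00067608) = 1/1.1155 = 0.8965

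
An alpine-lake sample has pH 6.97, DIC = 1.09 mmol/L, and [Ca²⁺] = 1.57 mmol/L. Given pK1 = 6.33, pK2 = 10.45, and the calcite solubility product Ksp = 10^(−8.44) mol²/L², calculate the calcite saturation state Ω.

α₂ = 1 / (1 + [H⁺]/K2 + [H⁺]²/(K1K2)) = 1 / (1 + 10^+3.48 + 10^+2.84)
   = 1 / (1 + 3020.0 + 691.83) = 1/3712.8 = 0.0002693
[CO3²⁻] = α₂ × DIC = 0.0002693 × 1.09 = 0.0002936 mmol/L = 0.2936 μmol/L
Ksp = 10^(−8.44) = 3.631×10^-9
Ω = [Ca²⁺][CO3²⁻]/Ksp = (1.57×10^-3)(2.936×10^-7) / 3.631×10^-9 = 0.127

Ω = 0.127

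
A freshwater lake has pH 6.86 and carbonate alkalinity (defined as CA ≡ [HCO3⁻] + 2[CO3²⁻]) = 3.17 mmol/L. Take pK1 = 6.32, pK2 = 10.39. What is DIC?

DIC = 4.08 mmol/L

CA = [HCO3⁻] + 2[CO3²⁻] = (α₁ + 2α₂)·DIC
At pH 6.86: [H⁺]/K1 = 10^-0.54 = 0.28840, K2/[H⁺] = 10^-3.53 = 0.00029512
α₁ = 1/(1 + 0.28840 + 0.00029512) = 1/1.2887 = 0.7760; α₂ = α₁·K2/[H⁺] = 0.0002290
α₁ + 2α₂ = 0.7764
DIC = CA / (α₁ + 2α₂) = 3.17 / 0.7764 = 4.08 mmol/L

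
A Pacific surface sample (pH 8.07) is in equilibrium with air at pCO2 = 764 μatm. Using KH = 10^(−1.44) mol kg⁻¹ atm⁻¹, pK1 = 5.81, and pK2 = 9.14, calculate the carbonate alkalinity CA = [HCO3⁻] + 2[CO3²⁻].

[CO2*] = KH · pCO2 = 10^(−1.44) × 764×10^-6 = 2.774×10^-5 mol/kg
α₀ = 1/(1 + K1/[H⁺] + K1K2/[H⁺]²) = 1/(1 + 10^+2.26 + 10^+1.19) = 0.005039
DIC = [CO2*]/α₀ = 2.774×10^-5 / 0.005039 = 5.505 mmol/kg
CA = (α₁ + 2α₂)·DIC = (0.9169 + 2×0.07804) × 5.505 = 5.91 mmol/kg

CA = 5.91 mmol/kg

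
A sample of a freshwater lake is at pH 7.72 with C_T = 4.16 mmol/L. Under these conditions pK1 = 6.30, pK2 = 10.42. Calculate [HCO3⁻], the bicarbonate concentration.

[HCO3⁻] = 4.00 mmol/L

α₁ = 1 / (1 + [H⁺]/K1 + K2/[H⁺]) = 1 / (1 + 10^-1.42 + 10^-2.70)
   = 1 / (1 + 0.038019 + 0.0019953) = 1/1.0400 = 0.9615
[HCO3⁻] = α₁ × DIC = 0.9615 × 4.16 = 4.00 mmol/L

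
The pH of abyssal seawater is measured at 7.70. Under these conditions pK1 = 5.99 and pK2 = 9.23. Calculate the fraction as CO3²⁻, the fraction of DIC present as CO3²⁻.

α₂ = 1 / (1 + [H⁺]/K2 + [H⁺]²/(K1K2)) = 1 / (1 + 10^+1.53 + 10^-0.18)
   = 1 / (1 + 33.884 + 0.66069) = 1/35.545 = 0.02813

α₂ = 0.0281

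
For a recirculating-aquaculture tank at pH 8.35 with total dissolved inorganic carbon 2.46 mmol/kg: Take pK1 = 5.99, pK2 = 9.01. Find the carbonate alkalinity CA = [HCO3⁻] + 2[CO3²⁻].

CA = 2.89 mmol/kg

CA = [HCO3⁻] + 2[CO3²⁻] = (α₁ + 2α₂)·DIC
At pH 8.35: [H⁺]/K1 = 10^-2.36 = 0.0043652, K2/[H⁺] = 10^-0.66 = 0.21878
α₁ = 1/(1 + 0.0043652 + 0.21878) = 1/1.2231 = 0.8176; α₂ = α₁·K2/[H⁺] = 0.1789
α₁ + 2α₂ = 1.1753
CA = 1.1753 × 2.46 = 2.89 mmol/kg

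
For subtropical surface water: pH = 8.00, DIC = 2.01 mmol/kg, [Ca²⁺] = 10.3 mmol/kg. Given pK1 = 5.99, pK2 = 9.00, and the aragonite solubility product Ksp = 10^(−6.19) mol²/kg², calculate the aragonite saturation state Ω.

α₂ = 1 / (1 + [H⁺]/K2 + [H⁺]²/(K1K2)) = 1 / (1 + 10^+1.00 + 10^-1.01)
   = 1 / (1 + 10.000 + 0.097724) = 1/11.098 = 0.09011
[CO3²⁻] = α₂ × DIC = 0.09011 × 2.01 = 0.1811 mmol/kg
Ksp = 10^(−6.19) = 6.457×10^-7
Ω = [Ca²⁺][CO3²⁻]/Ksp = (10.3×10^-3)(1.811×10^-4) / 6.457×10^-7 = 2.89

Ω = 2.89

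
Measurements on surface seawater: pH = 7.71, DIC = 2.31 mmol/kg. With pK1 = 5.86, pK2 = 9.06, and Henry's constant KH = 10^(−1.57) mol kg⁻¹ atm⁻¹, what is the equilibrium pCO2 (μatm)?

pCO2 = 1140 μatm

α₀ = 1 / (1 + K1/[H⁺] + K1K2/[H⁺]²) = 1 / (1 + 10^+1.85 + 10^+0.50)
   = 1 / (1 + 70.795 + 3.1623) = 1/74.957 = 0.01334
[CO2*] = α₀ × DIC = 0.01334 × 2.31 = 0.03082 mmol/kg
pCO2 = [CO2*]/KH = 3.082×10^-5 / 2.692×10^-2 = 1140 μatm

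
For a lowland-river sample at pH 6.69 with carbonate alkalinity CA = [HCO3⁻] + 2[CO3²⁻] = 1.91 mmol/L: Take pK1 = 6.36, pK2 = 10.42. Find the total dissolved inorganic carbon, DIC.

DIC = 2.80 mmol/L

CA = [HCO3⁻] + 2[CO3²⁻] = (α₁ + 2α₂)·DIC
At pH 6.69: [H⁺]/K1 = 10^-0.33 = 0.46774, K2/[H⁺] = 10^-3.73 = 0.00018621
α₁ = 1/(1 + 0.46774 + 0.00018621) = 1/1.4679 = 0.6812; α₂ = α₁·K2/[H⁺] = 0.0001269
α₁ + 2α₂ = 0.6815
DIC = CA / (α₁ + 2α₂) = 1.91 / 0.6815 = 2.80 mmol/L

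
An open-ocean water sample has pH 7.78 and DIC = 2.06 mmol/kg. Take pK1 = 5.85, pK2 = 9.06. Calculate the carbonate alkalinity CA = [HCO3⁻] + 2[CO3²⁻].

CA = 2.14 mmol/kg

CA = [HCO3⁻] + 2[CO3²⁻] = (α₁ + 2α₂)·DIC
At pH 7.78: [H⁺]/K1 = 10^-1.93 = 0.011749, K2/[H⁺] = 10^-1.28 = 0.052481
α₁ = 1/(1 + 0.011749 + 0.052481) = 1/1.0642 = 0.9396; α₂ = α₁·K2/[H⁺] = 0.04931
α₁ + 2α₂ = 1.0383
CA = 1.0383 × 2.06 = 2.14 mmol/kg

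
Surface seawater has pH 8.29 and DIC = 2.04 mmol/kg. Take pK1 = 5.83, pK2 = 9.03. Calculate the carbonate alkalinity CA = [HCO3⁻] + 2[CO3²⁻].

CA = [HCO3⁻] + 2[CO3²⁻] = (α₁ + 2α₂)·DIC
At pH 8.29: [H⁺]/K1 = 10^-2.46 = 0.0034674, K2/[H⁺] = 10^-0.74 = 0.18197
α₁ = 1/(1 + 0.0034674 + 0.18197) = 1/1.1854 = 0.8436; α₂ = α₁·K2/[H⁺] = 0.1535
α₁ + 2α₂ = 1.1506
CA = 1.1506 × 2.04 = 2.35 mmol/kg

CA = 2.35 mmol/kg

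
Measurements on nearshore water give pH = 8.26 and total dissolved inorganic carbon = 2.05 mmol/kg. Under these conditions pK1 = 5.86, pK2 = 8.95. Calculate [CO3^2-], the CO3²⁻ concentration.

α₂ = 1 / (1 + [H⁺]/K2 + [H⁺]²/(K1K2)) = 1 / (1 + 10^+0.69 + 10^-1.71)
   = 1 / (1 + 4.8978 + 0.019498) = 1/5.9173 = 0.1690
[CO3²⁻] = α₂ × DIC = 0.1690 × 2.05 = 0.346 mmol/kg

[CO3²⁻] = 0.346 mmol/kg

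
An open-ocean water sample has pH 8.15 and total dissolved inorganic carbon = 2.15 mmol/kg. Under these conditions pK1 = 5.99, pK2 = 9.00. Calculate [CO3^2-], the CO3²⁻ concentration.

[CO3²⁻] = 0.265 mmol/kg

α₂ = 1 / (1 + [H⁺]/K2 + [H⁺]²/(K1K2)) = 1 / (1 + 10^+0.85 + 10^-1.31)
   = 1 / (1 + 7.0795 + 0.048978) = 1/8.1284 = 0.1230
[CO3²⁻] = α₂ × DIC = 0.1230 × 2.15 = 0.265 mmol/kg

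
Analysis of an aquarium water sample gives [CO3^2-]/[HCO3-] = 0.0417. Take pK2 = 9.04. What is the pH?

pH = 7.66

From K2 = [H⁺][CO3^2-]/[HCO3-]:  pH = pK2 + log₁₀([CO3^2-]/[HCO3-])
log₁₀(0.0417) = -1.380
pH = 9.04 + (-1.380) = 7.66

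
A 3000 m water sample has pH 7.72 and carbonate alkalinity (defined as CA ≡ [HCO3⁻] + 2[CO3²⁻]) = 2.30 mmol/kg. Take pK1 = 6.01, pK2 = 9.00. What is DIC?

CA = [HCO3⁻] + 2[CO3²⁻] = (α₁ + 2α₂)·DIC
At pH 7.72: [H⁺]/K1 = 10^-1.71 = 0.019498, K2/[H⁺] = 10^-1.28 = 0.052481
α₁ = 1/(1 + 0.019498 + 0.052481) = 1/1.0720 = 0.9329; α₂ = α₁·K2/[H⁺] = 0.04896
α₁ + 2α₂ = 1.0308
DIC = CA / (α₁ + 2α₂) = 2.30 / 1.0308 = 2.23 mmol/kg

DIC = 2.23 mmol/kg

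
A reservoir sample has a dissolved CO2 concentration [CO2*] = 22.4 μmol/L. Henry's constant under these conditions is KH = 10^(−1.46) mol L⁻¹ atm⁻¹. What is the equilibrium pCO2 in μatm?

KH = 10^(−1.46) = 3.467×10^-2 mol L⁻¹ atm⁻¹
pCO2 = [CO2*]/KH = 22.4×10^-6 / 3.467×10^-2 = 6.46×10^-4 atm = 646 μatm

pCO2 = 646 μatm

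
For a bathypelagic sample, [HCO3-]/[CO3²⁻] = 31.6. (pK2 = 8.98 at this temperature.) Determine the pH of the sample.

pH = 7.48

From K2 = [H⁺][CO3²⁻]/[HCO3-]:  pH = pK2 − log₁₀([HCO3-]/[CO3²⁻])
log₁₀(31.6) = +1.500
pH = 8.98 − (+1.500) = 7.48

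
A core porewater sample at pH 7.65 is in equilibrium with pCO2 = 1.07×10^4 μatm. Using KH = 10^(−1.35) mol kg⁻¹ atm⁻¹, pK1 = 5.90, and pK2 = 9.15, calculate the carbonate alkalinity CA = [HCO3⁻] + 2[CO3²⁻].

CA = 28.6 mmol/kg

[CO2*] = KH · pCO2 = 10^(−1.35) × 1.07×10^4×10^-6 = 4.780×10^-4 mol/kg
α₀ = 1/(1 + K1/[H⁺] + K1K2/[H⁺]²) = 1/(1 + 10^+1.75 + 10^+0.25) = 0.01695
DIC = [CO2*]/α₀ = 4.780×10^-4 / 0.01695 = 28.21 mmol/kg
CA = (α₁ + 2α₂)·DIC = (0.9529 + 2×0.03013) × 28.21 = 28.6 mmol/kg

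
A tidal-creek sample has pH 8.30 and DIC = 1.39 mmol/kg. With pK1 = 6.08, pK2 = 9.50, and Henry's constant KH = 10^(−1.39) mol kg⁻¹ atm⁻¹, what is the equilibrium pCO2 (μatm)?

α₀ = 1 / (1 + K1/[H⁺] + K1K2/[H⁺]²) = 1 / (1 + 10^+2.22 + 10^+1.02)
   = 1 / (1 + 165.96 + 10.471) = 1/177.43 = 0.005636
[CO2*] = α₀ × DIC = 0.005636 × 1.39 = 0.007834 mmol/kg = 7.834 μmol/kg
pCO2 = [CO2*]/KH = 7.834×10^-6 / 4.074×10^-2 = 192 μatm

pCO2 = 192 μatm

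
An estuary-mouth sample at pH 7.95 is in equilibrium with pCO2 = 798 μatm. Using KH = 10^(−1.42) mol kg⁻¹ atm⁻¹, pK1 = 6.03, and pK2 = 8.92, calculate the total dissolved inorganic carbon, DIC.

DIC = 2.82 mmol/kg

[CO2*] = KH · pCO2 = 10^(−1.42) × 798×10^-6 = 3.034×10^-5 mol/kg
α₀ = 1/(1 + K1/[H⁺] + K1K2/[H⁺]²) = 1/(1 + 10^+1.92 + 10^+0.95) = 0.01074
DIC = [CO2*]/α₀ = 3.034×10^-5 / 0.01074 = 2.82 mmol/kg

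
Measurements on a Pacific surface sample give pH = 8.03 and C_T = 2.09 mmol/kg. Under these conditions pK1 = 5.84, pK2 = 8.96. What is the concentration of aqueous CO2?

[CO2*] = 12.0 μmol/kg

α₀ = 1 / (1 + K1/[H⁺] + K1K2/[H⁺]²) = 1 / (1 + 10^+2.19 + 10^+1.26)
   = 1 / (1 + 154.88 + 18.197) = 1/174.08 = 0.005745
[CO2*] = α₀ × DIC = 0.005745 × 2.09 = 0.0120 mmol/kg = 12.0 μmol/kg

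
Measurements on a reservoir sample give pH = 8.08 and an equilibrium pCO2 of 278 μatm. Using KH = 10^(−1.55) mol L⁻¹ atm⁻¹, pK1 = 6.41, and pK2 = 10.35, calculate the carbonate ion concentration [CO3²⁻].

[CO3²⁻] = 1.97 μmol/L

[CO2*] = KH · pCO2 = 10^(−1.55) × 278×10^-6 = 7.835×10^-6 mol/L
α₀ = 1/(1 + K1/[H⁺] + K1K2/[H⁺]²) = 1/(1 + 10^+1.67 + 10^-0.60) = 0.02082
DIC = [CO2*]/α₀ = 7.835×10^-6 / 0.02082 = 0.3763 mmol/L
[CO3²⁻] = α₂·DIC; α₂ = 0.005230, so [CO3²⁻] = 0.005230 × 0.3763 = 0.00197 mmol/L = 1.97 μmol/L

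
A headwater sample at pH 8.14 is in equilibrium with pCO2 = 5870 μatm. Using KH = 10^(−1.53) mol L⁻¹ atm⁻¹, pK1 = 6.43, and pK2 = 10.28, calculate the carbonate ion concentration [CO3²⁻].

[CO2*] = KH · pCO2 = 10^(−1.53) × 5870×10^-6 = 1.732×10^-4 mol/L
α₀ = 1/(1 + K1/[H⁺] + K1K2/[H⁺]²) = 1/(1 + 10^+1.71 + 10^-0.43) = 0.01899
DIC = [CO2*]/α₀ = 1.732×10^-4 / 0.01899 = 9.122 mmol/L
[CO3²⁻] = α₂·DIC; α₂ = 0.007056, so [CO3²⁻] = 0.007056 × 9.122 = 0.0644 mmol/L

[CO3²⁻] = 0.0644 mmol/L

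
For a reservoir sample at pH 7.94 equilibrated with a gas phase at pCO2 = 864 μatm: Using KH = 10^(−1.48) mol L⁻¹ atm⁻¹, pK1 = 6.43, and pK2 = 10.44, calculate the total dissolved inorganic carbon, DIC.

DIC = 0.957 mmol/L

[CO2*] = KH · pCO2 = 10^(−1.48) × 864×10^-6 = 2.861×10^-5 mol/L
α₀ = 1/(1 + K1/[H⁺] + K1K2/[H⁺]²) = 1/(1 + 10^+1.51 + 10^-0.99) = 0.02988
DIC = [CO2*]/α₀ = 2.861×10^-5 / 0.02988 = 0.957 mmol/L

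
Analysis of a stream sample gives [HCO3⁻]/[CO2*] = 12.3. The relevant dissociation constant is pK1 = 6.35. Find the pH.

From K1 = [H⁺][HCO3⁻]/[CO2*]:  pH = pK1 + log₁₀([HCO3⁻]/[CO2*])
log₁₀(12.3) = +1.090
pH = 6.35 + (+1.090) = 7.44

pH = 7.44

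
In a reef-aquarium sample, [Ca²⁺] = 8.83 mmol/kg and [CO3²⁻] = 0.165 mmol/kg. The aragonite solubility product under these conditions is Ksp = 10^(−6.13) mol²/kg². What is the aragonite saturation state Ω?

Ksp = 10^(−6.13) = 7.413×10^-7
Ω = [Ca²⁺][CO3²⁻]/Ksp = (8.83×10^-3)(0.165×10^-3) / 7.413×10^-7 = 1.97

Ω = 1.97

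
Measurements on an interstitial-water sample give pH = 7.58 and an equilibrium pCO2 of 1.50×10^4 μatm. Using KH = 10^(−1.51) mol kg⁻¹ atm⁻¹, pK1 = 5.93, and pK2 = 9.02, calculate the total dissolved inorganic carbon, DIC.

DIC = 21.9 mmol/kg

[CO2*] = KH · pCO2 = 10^(−1.51) × 1.50×10^4×10^-6 = 4.635×10^-4 mol/kg
α₀ = 1/(1 + K1/[H⁺] + K1K2/[H⁺]²) = 1/(1 + 10^+1.65 + 10^+0.21) = 0.02115
DIC = [CO2*]/α₀ = 4.635×10^-4 / 0.02115 = 21.9 mmol/kg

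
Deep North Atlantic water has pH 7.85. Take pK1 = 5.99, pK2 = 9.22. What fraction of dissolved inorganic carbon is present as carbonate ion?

α₂ = 1 / (1 + [H⁺]/K2 + [H⁺]²/(K1K2)) = 1 / (1 + 10^+1.37 + 10^-0.49)
   = 1 / (1 + 23.442 + 0.32359) = 1/24.766 = 0.04038

α₂ = 0.0404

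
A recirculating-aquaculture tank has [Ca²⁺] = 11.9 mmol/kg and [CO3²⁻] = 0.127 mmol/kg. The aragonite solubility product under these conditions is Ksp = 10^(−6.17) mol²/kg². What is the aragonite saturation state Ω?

Ksp = 10^(−6.17) = 6.761×10^-7
Ω = [Ca²⁺][CO3²⁻]/Ksp = (11.9×10^-3)(0.127×10^-3) / 6.761×10^-7 = 2.24

Ω = 2.24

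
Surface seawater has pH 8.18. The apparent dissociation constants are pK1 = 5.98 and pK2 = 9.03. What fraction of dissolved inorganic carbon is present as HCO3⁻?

α₁ = 0.871

α₁ = 1 / (1 + [H⁺]/K1 + K2/[H⁺]) = 1 / (1 + 10^-2.20 + 10^-0.85)
   = 1 / (1 + 0.0063096 + 0.14125) = 1/1.1476 = 0.8714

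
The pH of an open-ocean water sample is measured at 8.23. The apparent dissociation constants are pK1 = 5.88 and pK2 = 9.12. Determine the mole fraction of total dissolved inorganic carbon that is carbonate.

α₂ = 0.114

α₂ = 1 / (1 + [H⁺]/K2 + [H⁺]²/(K1K2)) = 1 / (1 + 10^+0.89 + 10^-1.46)
   = 1 / (1 + 7.7625 + 0.034674) = 1/8.7971 = 0.1137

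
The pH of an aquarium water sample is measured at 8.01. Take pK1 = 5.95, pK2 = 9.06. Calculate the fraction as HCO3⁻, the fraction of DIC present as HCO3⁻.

α₁ = 1 / (1 + [H⁺]/K1 + K2/[H⁺]) = 1 / (1 + 10^-2.06 + 10^-1.05)
   = 1 / (1 + 0.0087096 + 0.089125) = 1/1.0978 = 0.9109

α₁ = 0.911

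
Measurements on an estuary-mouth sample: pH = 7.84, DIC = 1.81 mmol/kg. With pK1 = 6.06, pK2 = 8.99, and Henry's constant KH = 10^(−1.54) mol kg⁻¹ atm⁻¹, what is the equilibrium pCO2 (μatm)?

pCO2 = 958 μatm

α₀ = 1 / (1 + K1/[H⁺] + K1K2/[H⁺]²) = 1 / (1 + 10^+1.78 + 10^+0.63)
   = 1 / (1 + 60.256 + 4.2658) = 1/65.522 = 0.01526
[CO2*] = α₀ × DIC = 0.01526 × 1.81 = 0.02762 mmol/kg
pCO2 = [CO2*]/KH = 2.762×10^-5 / 2.884×10^-2 = 958 μatm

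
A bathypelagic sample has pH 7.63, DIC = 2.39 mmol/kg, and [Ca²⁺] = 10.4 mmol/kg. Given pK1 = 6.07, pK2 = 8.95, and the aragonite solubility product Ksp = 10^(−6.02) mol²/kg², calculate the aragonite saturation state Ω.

Ω = 1.16

α₂ = 1 / (1 + [H⁺]/K2 + [H⁺]²/(K1K2)) = 1 / (1 + 10^+1.32 + 10^-0.24)
   = 1 / (1 + 20.893 + 0.57544) = 1/22.468 = 0.04451
[CO3²⁻] = α₂ × DIC = 0.04451 × 2.39 = 0.1064 mmol/kg
Ksp = 10^(−6.02) = 9.550×10^-7
Ω = [Ca²⁺][CO3²⁻]/Ksp = (10.4×10^-3)(1.064×10^-4) / 9.550×10^-7 = 1.16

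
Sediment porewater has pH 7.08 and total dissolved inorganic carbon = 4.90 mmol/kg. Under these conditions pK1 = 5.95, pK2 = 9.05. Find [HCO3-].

[HCO3⁻] = 4.52 mmol/kg

α₁ = 1 / (1 + [H⁺]/K1 + K2/[H⁺]) = 1 / (1 + 10^-1.13 + 10^-1.97)
   = 1 / (1 + 0.074131 + 0.010715) = 1/1.0848 = 0.9218
[HCO3⁻] = α₁ × DIC = 0.9218 × 4.90 = 4.52 mmol/kg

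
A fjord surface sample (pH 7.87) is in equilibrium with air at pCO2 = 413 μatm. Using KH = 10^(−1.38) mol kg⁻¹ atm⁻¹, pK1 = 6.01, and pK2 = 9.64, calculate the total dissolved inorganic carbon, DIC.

[CO2*] = KH · pCO2 = 10^(−1.38) × 413×10^-6 = 1.722×10^-5 mol/kg
α₀ = 1/(1 + K1/[H⁺] + K1K2/[H⁺]²) = 1/(1 + 10^+1.86 + 10^+0.09) = 0.01339
DIC = [CO2*]/α₀ = 1.722×10^-5 / 0.01339 = 1.29 mmol/kg

DIC = 1.29 mmol/kg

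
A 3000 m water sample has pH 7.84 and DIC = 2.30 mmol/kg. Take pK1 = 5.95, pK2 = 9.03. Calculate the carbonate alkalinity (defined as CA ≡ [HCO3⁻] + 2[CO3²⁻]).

CA = 2.41 mmol/kg

CA = [HCO3⁻] + 2[CO3²⁻] = (α₁ + 2α₂)·DIC
At pH 7.84: [H⁺]/K1 = 10^-1.89 = 0.012882, K2/[H⁺] = 10^-1.19 = 0.064565
α₁ = 1/(1 + 0.012882 + 0.064565) = 1/1.0774 = 0.9281; α₂ = α₁·K2/[H⁺] = 0.05992
α₁ + 2α₂ = 1.0480
CA = 1.0480 × 2.30 = 2.41 mmol/kg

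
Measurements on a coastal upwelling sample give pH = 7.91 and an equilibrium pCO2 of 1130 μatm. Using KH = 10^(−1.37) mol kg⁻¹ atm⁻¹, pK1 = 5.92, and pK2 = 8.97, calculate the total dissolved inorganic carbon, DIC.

DIC = 5.17 mmol/kg

[CO2*] = KH · pCO2 = 10^(−1.37) × 1130×10^-6 = 4.820×10^-5 mol/kg
α₀ = 1/(1 + K1/[H⁺] + K1K2/[H⁺]²) = 1/(1 + 10^+1.99 + 10^+0.93) = 0.009325
DIC = [CO2*]/α₀ = 4.820×10^-5 / 0.009325 = 5.17 mmol/kg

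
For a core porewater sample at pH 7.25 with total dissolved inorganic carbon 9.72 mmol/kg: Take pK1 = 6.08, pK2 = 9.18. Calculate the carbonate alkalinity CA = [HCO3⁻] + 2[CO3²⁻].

CA = 9.22 mmol/kg

CA = [HCO3⁻] + 2[CO3²⁻] = (α₁ + 2α₂)·DIC
At pH 7.25: [H⁺]/K1 = 10^-1.17 = 0.067608, K2/[H⁺] = 10^-1.93 = 0.011749
α₁ = 1/(1 + 0.067608 + 0.011749) = 1/1.0794 = 0.9265; α₂ = α₁·K2/[H⁺] = 0.01089
α₁ + 2α₂ = 0.9482
CA = 0.9482 × 9.72 = 9.22 mmol/kg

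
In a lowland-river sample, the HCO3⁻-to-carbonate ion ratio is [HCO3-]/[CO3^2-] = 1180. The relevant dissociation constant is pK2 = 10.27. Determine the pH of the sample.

From K2 = [H⁺][CO3^2-]/[HCO3-]:  pH = pK2 − log₁₀([HCO3-]/[CO3^2-])
log₁₀(1180) = +3.072
pH = 10.27 − (+3.072) = 7.20

pH = 7.20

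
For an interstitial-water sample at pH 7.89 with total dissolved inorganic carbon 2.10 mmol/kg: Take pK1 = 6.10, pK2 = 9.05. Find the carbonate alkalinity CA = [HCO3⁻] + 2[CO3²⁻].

CA = 2.20 mmol/kg

CA = [HCO3⁻] + 2[CO3²⁻] = (α₁ + 2α₂)·DIC
At pH 7.89: [H⁺]/K1 = 10^-1.79 = 0.016218, K2/[H⁺] = 10^-1.16 = 0.069183
α₁ = 1/(1 + 0.016218 + 0.069183) = 1/1.0854 = 0.9213; α₂ = α₁·K2/[H⁺] = 0.06374
α₁ + 2α₂ = 1.0488
CA = 1.0488 × 2.10 = 2.20 mmol/kg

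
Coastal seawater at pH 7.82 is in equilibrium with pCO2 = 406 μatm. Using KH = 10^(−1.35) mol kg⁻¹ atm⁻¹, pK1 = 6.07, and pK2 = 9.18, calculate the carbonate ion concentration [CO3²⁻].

[CO2*] = KH · pCO2 = 10^(−1.35) × 406×10^-6 = 1.814×10^-5 mol/kg
α₀ = 1/(1 + K1/[H⁺] + K1K2/[H⁺]²) = 1/(1 + 10^+1.75 + 10^+0.39) = 0.01675
DIC = [CO2*]/α₀ = 1.814×10^-5 / 0.01675 = 1.082 mmol/kg
[CO3²⁻] = α₂·DIC; α₂ = 0.04113, so [CO3²⁻] = 0.04113 × 1.082 = 0.0445 mmol/kg

[CO3²⁻] = 0.0445 mmol/kg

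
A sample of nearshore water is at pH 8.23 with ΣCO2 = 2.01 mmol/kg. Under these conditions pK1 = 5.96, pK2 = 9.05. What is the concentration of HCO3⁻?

α₁ = 1 / (1 + [H⁺]/K1 + K2/[H⁺]) = 1 / (1 + 10^-2.27 + 10^-0.82)
   = 1 / (1 + 0.0053703 + 0.15136) = 1/1.1567 = 0.8645
[HCO3⁻] = α₁ × DIC = 0.8645 × 2.01 = 1.74 mmol/kg

[HCO3⁻] = 1.74 mmol/kg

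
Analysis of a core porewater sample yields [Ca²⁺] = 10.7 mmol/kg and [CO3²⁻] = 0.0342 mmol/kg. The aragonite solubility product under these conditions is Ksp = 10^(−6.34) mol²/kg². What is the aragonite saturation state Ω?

Ksp = 10^(−6.34) = 4.571×10^-7
Ω = [Ca²⁺][CO3²⁻]/Ksp = (10.7×10^-3)(0.0342×10^-3) / 4.571×10^-7 = 0.801

Ω = 0.801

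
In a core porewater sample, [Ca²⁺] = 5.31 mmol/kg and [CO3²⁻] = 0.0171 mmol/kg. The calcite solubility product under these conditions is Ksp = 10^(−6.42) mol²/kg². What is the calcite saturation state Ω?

Ksp = 10^(−6.42) = 3.802×10^-7
Ω = [Ca²⁺][CO3²⁻]/Ksp = (5.31×10^-3)(0.0171×10^-3) / 3.802×10^-7 = 0.239

Ω = 0.239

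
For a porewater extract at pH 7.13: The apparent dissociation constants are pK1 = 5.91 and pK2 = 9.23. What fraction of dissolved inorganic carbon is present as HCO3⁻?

α₁ = 1 / (1 + [H⁺]/K1 + K2/[H⁺]) = 1 / (1 + 10^-1.22 + 10^-2.10)
   = 1 / (1 + 0.060256 + 0.0079433) = 1/1.0682 = 0.9362

α₁ = 0.936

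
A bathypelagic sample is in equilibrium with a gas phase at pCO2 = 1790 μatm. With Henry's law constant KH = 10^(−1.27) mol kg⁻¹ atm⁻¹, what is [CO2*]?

KH = 10^(−1.27) = 5.370×10^-2 mol kg⁻¹ atm⁻¹
[CO2*] = KH · pCO2 = 5.370×10^-2 × 1790×10^-6 atm = 9.61×10^-5 mol/kg

[CO2*] = 96.1 μmol/kg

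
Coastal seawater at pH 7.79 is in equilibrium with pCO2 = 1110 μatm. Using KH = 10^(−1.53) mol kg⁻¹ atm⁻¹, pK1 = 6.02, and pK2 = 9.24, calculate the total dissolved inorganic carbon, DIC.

[CO2*] = KH · pCO2 = 10^(−1.53) × 1110×10^-6 = 3.276×10^-5 mol/kg
α₀ = 1/(1 + K1/[H⁺] + K1K2/[H⁺]²) = 1/(1 + 10^+1.77 + 10^+0.32) = 0.01614
DIC = [CO2*]/α₀ = 3.276×10^-5 / 0.01614 = 2.03 mmol/kg

DIC = 2.03 mmol/kg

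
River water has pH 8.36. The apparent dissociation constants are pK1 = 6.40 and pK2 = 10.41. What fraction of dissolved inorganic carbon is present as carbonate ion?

α₂ = 1 / (1 + [H⁺]/K2 + [H⁺]²/(K1K2)) = 1 / (1 + 10^+2.05 + 10^+0.09)
   = 1 / (1 + 112.20 + 1.2303) = 1/114.43 = 0.008739

α₂ = 0.00874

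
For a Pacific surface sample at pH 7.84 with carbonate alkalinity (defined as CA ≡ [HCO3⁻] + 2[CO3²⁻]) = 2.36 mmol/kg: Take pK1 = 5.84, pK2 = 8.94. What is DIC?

DIC = 2.22 mmol/kg

CA = [HCO3⁻] + 2[CO3²⁻] = (α₁ + 2α₂)·DIC
At pH 7.84: [H⁺]/K1 = 10^-2.00 = 0.010000, K2/[H⁺] = 10^-1.10 = 0.079433
α₁ = 1/(1 + 0.010000 + 0.079433) = 1/1.0894 = 0.9179; α₂ = α₁·K2/[H⁺] = 0.07291
α₁ + 2α₂ = 1.0637
DIC = CA / (α₁ + 2α₂) = 2.36 / 1.0637 = 2.22 mmol/kg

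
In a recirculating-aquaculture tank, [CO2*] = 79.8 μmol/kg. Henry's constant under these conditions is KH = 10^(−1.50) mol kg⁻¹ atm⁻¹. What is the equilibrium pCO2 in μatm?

pCO2 = 2520 μatm

KH = 10^(−1.50) = 3.162×10^-2 mol kg⁻¹ atm⁻¹
pCO2 = [CO2*]/KH = 79.8×10^-6 / 3.162×10^-2 = 2.52×10^-3 atm = 2520 μatm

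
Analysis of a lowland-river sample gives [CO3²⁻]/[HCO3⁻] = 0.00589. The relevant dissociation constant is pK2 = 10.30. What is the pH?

From K2 = [H⁺][CO3²⁻]/[HCO3⁻]:  pH = pK2 + log₁₀([CO3²⁻]/[HCO3⁻])
log₁₀(0.00589) = -2.230
pH = 10.30 + (-2.230) = 8.07

pH = 8.07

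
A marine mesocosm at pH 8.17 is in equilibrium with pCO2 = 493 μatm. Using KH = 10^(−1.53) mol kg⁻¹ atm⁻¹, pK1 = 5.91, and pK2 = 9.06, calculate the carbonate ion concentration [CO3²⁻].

[CO2*] = KH · pCO2 = 10^(−1.53) × 493×10^-6 = 1.455×10^-5 mol/kg
α₀ = 1/(1 + K1/[H⁺] + K1K2/[H⁺]²) = 1/(1 + 10^+2.26 + 10^+1.37) = 0.004845
DIC = [CO2*]/α₀ = 1.455×10^-5 / 0.004845 = 3.003 mmol/kg
[CO3²⁻] = α₂·DIC; α₂ = 0.1136, so [CO3²⁻] = 0.1136 × 3.003 = 0.341 mmol/kg

[CO3²⁻] = 0.341 mmol/kg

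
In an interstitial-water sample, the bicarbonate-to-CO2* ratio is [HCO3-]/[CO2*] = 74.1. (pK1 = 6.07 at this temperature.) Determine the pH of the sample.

From K1 = [H⁺][HCO3-]/[CO2*]:  pH = pK1 + log₁₀([HCO3-]/[CO2*])
log₁₀(74.1) = +1.870
pH = 6.07 + (+1.870) = 7.94

pH = 7.94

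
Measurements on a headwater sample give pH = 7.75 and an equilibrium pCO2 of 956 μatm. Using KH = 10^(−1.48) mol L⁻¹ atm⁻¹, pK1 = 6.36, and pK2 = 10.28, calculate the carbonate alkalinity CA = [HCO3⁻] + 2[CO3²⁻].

CA = 0.782 mmol/L

[CO2*] = KH · pCO2 = 10^(−1.48) × 956×10^-6 = 3.166×10^-5 mol/L
α₀ = 1/(1 + K1/[H⁺] + K1K2/[H⁺]²) = 1/(1 + 10^+1.39 + 10^-1.14) = 0.03903
DIC = [CO2*]/α₀ = 3.166×10^-5 / 0.03903 = 0.8110 mmol/L
CA = (α₁ + 2α₂)·DIC = (0.9581 + 2×0.002828) × 0.8110 = 0.782 mmol/L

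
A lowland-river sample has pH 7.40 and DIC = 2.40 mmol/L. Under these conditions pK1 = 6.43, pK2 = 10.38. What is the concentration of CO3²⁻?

[CO3²⁻] = 2.27 μmol/L

α₂ = 1 / (1 + [H⁺]/K2 + [H⁺]²/(K1K2)) = 1 / (1 + 10^+2.98 + 10^+2.01)
   = 1 / (1 + 954.99 + 102.33) = 1/1058.3 = 0.0009449
[CO3²⁻] = α₂ × DIC = 0.0009449 × 2.40 = 0.00227 mmol/L = 2.27 μmol/L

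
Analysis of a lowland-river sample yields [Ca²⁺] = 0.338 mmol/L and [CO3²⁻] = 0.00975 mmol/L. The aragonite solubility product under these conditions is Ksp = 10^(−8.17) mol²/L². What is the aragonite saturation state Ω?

Ksp = 10^(−8.17) = 6.761×10^-9
Ω = [Ca²⁺][CO3²⁻]/Ksp = (0.338×10^-3)(0.00975×10^-3) / 6.761×10^-9 = 0.487

Ω = 0.487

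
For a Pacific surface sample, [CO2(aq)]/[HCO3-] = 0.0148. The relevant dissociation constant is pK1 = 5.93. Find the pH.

pH = 7.76

From K1 = [H⁺][HCO3-]/[CO2(aq)]:  pH = pK1 − log₁₀([CO2(aq)]/[HCO3-])
log₁₀(0.0148) = -1.830
pH = 5.93 − (-1.830) = 7.76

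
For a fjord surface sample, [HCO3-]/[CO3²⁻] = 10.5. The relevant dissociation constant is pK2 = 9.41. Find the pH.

From K2 = [H⁺][CO3²⁻]/[HCO3-]:  pH = pK2 − log₁₀([HCO3-]/[CO3²⁻])
log₁₀(10.5) = +1.021
pH = 9.41 − (+1.021) = 8.39

pH = 8.39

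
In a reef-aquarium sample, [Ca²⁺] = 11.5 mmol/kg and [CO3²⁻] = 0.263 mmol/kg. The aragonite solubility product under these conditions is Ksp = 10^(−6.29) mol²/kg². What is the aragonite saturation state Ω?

Ksp = 10^(−6.29) = 5.129×10^-7
Ω = [Ca²⁺][CO3²⁻]/Ksp = (11.5×10^-3)(0.263×10^-3) / 5.129×10^-7 = 5.90

Ω = 5.90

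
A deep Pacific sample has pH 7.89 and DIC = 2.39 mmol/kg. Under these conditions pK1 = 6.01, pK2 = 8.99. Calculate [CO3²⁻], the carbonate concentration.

[CO3²⁻] = 0.174 mmol/kg

α₂ = 1 / (1 + [H⁺]/K2 + [H⁺]²/(K1K2)) = 1 / (1 + 10^+1.10 + 10^-0.78)
   = 1 / (1 + 12.589 + 0.16596) = 1/13.755 = 0.07270
[CO3²⁻] = α₂ × DIC = 0.07270 × 2.39 = 0.174 mmol/kg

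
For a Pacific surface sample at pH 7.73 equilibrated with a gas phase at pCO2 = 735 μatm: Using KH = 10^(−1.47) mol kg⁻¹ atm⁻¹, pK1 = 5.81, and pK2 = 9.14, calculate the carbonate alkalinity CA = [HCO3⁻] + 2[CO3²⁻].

CA = 2.23 mmol/kg

[CO2*] = KH · pCO2 = 10^(−1.47) × 735×10^-6 = 2.491×10^-5 mol/kg
α₀ = 1/(1 + K1/[H⁺] + K1K2/[H⁺]²) = 1/(1 + 10^+1.92 + 10^+0.51) = 0.01144
DIC = [CO2*]/α₀ = 2.491×10^-5 / 0.01144 = 2.177 mmol/kg
CA = (α₁ + 2α₂)·DIC = (0.9515 + 2×0.03702) × 2.177 = 2.23 mmol/kg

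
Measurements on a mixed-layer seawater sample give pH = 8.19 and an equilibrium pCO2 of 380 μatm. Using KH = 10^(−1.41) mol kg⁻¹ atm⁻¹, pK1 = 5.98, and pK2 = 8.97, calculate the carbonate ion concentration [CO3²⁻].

[CO3²⁻] = 0.398 mmol/kg

[CO2*] = KH · pCO2 = 10^(−1.41) × 380×10^-6 = 1.478×10^-5 mol/kg
α₀ = 1/(1 + K1/[H⁺] + K1K2/[H⁺]²) = 1/(1 + 10^+2.21 + 10^+1.43) = 0.005260
DIC = [CO2*]/α₀ = 1.478×10^-5 / 0.005260 = 2.810 mmol/kg
[CO3²⁻] = α₂·DIC; α₂ = 0.1416, so [CO3²⁻] = 0.1416 × 2.810 = 0.398 mmol/kg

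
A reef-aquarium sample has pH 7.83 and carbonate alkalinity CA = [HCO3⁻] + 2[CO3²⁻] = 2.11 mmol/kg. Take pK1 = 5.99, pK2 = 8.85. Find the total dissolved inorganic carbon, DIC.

CA = [HCO3⁻] + 2[CO3²⁻] = (α₁ + 2α₂)·DIC
At pH 7.83: [H⁺]/K1 = 10^-1.84 = 0.014454, K2/[H⁺] = 10^-1.02 = 0.095499
α₁ = 1/(1 + 0.014454 + 0.095499) = 1/1.1100 = 0.9009; α₂ = α₁·K2/[H⁺] = 0.08604
α₁ + 2α₂ = 1.0730
DIC = CA / (α₁ + 2α₂) = 2.11 / 1.0730 = 1.97 mmol/kg

DIC = 1.97 mmol/kg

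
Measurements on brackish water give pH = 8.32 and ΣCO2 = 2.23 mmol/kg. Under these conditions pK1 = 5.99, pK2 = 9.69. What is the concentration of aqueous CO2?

α₀ = 1 / (1 + K1/[H⁺] + K1K2/[H⁺]²) = 1 / (1 + 10^+2.33 + 10^+0.96)
   = 1 / (1 + 213.80 + 9.1201) = 1/223.92 = 0.004466
[CO2*] = α₀ × DIC = 0.004466 × 2.23 = 0.00996 mmol/kg = 9.96 μmol/kg

[CO2*] = 9.96 μmol/kg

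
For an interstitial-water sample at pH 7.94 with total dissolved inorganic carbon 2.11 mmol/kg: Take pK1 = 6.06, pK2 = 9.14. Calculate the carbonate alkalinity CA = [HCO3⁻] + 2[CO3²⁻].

CA = 2.21 mmol/kg

CA = [HCO3⁻] + 2[CO3²⁻] = (α₁ + 2α₂)·DIC
At pH 7.94: [H⁺]/K1 = 10^-1.88 = 0.013183, K2/[H⁺] = 10^-1.20 = 0.063096
α₁ = 1/(1 + 0.013183 + 0.063096) = 1/1.0763 = 0.9291; α₂ = α₁·K2/[H⁺] = 0.05862
α₁ + 2α₂ = 1.0464
CA = 1.0464 × 2.11 = 2.21 mmol/kg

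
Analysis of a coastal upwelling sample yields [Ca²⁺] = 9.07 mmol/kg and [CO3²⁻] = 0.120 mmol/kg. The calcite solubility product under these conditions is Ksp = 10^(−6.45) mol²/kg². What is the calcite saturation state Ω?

Ksp = 10^(−6.45) = 3.548×10^-7
Ω = [Ca²⁺][CO3²⁻]/Ksp = (9.07×10^-3)(0.120×10^-3) / 3.548×10^-7 = 3.07

Ω = 3.07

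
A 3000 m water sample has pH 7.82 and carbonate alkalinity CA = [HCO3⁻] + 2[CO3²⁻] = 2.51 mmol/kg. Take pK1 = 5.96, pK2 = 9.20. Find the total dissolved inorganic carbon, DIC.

CA = [HCO3⁻] + 2[CO3²⁻] = (α₁ + 2α₂)·DIC
At pH 7.82: [H⁺]/K1 = 10^-1.86 = 0.013804, K2/[H⁺] = 10^-1.38 = 0.041687
α₁ = 1/(1 + 0.013804 + 0.041687) = 1/1.0555 = 0.9474; α₂ = α₁·K2/[H⁺] = 0.03950
α₁ + 2α₂ = 1.0264
DIC = CA / (α₁ + 2α₂) = 2.51 / 1.0264 = 2.45 mmol/kg

DIC = 2.45 mmol/kg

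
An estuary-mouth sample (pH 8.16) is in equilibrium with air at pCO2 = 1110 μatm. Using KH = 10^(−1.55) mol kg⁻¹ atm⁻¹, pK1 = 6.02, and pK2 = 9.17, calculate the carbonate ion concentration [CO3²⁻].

[CO3²⁻] = 0.422 mmol/kg

[CO2*] = KH · pCO2 = 10^(−1.55) × 1110×10^-6 = 3.128×10^-5 mol/kg
α₀ = 1/(1 + K1/[H⁺] + K1K2/[H⁺]²) = 1/(1 + 10^+2.14 + 10^+1.13) = 0.006556
DIC = [CO2*]/α₀ = 3.128×10^-5 / 0.006556 = 4.772 mmol/kg
[CO3²⁻] = α₂·DIC; α₂ = 0.08844, so [CO3²⁻] = 0.08844 × 4.772 = 0.422 mmol/kg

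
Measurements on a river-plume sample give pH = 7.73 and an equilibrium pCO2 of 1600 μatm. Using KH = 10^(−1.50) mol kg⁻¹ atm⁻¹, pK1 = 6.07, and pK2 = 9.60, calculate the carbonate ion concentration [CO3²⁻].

[CO3²⁻] = 0.0312 mmol/kg

[CO2*] = KH · pCO2 = 10^(−1.50) × 1600×10^-6 = 5.060×10^-5 mol/kg
α₀ = 1/(1 + K1/[H⁺] + K1K2/[H⁺]²) = 1/(1 + 10^+1.66 + 10^-0.21) = 0.02113
DIC = [CO2*]/α₀ = 5.060×10^-5 / 0.02113 = 2.394 mmol/kg
[CO3²⁻] = α₂·DIC; α₂ = 0.01303, so [CO3²⁻] = 0.01303 × 2.394 = 0.0312 mmol/kg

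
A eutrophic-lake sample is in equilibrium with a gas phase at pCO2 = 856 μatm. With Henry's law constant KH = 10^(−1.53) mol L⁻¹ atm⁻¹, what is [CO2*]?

[CO2*] = 25.3 μmol/L

KH = 10^(−1.53) = 2.951×10^-2 mol L⁻¹ atm⁻¹
[CO2*] = KH · pCO2 = 2.951×10^-2 × 856×10^-6 atm = 2.53×10^-5 mol/L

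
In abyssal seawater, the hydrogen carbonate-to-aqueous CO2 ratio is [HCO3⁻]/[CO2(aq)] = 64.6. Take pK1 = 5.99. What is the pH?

From K1 = [H⁺][HCO3⁻]/[CO2(aq)]:  pH = pK1 + log₁₀([HCO3⁻]/[CO2(aq)])
log₁₀(64.6) = +1.810
pH = 5.99 + (+1.810) = 7.80

pH = 7.80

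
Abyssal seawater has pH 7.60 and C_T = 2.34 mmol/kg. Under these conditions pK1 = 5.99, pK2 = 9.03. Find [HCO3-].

α₁ = 1 / (1 + [H⁺]/K1 + K2/[H⁺]) = 1 / (1 + 10^-1.61 + 10^-1.43)
   = 1 / (1 + 0.024547 + 0.037154) = 1/1.0617 = 0.9419
[HCO3⁻] = α₁ × DIC = 0.9419 × 2.34 = 2.20 mmol/kg

[HCO3⁻] = 2.20 mmol/kg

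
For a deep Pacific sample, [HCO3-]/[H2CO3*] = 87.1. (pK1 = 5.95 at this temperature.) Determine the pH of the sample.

pH = 7.89

From K1 = [H⁺][HCO3-]/[H2CO3*]:  pH = pK1 + log₁₀([HCO3-]/[H2CO3*])
log₁₀(87.1) = +1.940
pH = 5.95 + (+1.940) = 7.89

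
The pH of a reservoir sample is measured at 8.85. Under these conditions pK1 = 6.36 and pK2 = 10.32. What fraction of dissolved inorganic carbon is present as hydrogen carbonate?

α₁ = 0.964

α₁ = 1 / (1 + [H⁺]/K1 + K2/[H⁺]) = 1 / (1 + 10^-2.49 + 10^-1.47)
   = 1 / (1 + 0.0032359 + 0.033884) = 1/1.0371 = 0.9642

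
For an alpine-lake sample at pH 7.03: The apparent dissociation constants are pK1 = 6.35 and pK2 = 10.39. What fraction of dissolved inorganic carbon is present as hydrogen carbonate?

α₁ = 0.827

α₁ = 1 / (1 + [H⁺]/K1 + K2/[H⁺]) = 1 / (1 + 10^-0.68 + 10^-3.36)
   = 1 / (1 + 0.20893 + 0.00043652) = 1/1.2094 = 0.8269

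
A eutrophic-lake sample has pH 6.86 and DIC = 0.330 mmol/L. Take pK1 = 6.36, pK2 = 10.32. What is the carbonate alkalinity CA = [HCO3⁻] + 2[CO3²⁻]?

CA = [HCO3⁻] + 2[CO3²⁻] = (α₁ + 2α₂)·DIC
At pH 6.86: [H⁺]/K1 = 10^-0.50 = 0.31623, K2/[H⁺] = 10^-3.46 = 0.00034674
α₁ = 1/(1 + 0.31623 + 0.00034674) = 1/1.3166 = 0.7595; α₂ = α₁·K2/[H⁺] = 0.0002634
α₁ + 2α₂ = 0.7601
CA = 0.7601 × 0.330 = 0.251 mmol/L

CA = 0.251 mmol/L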